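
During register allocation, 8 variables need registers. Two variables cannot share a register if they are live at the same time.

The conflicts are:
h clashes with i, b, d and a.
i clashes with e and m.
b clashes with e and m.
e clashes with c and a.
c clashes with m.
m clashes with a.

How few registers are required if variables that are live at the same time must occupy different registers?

c and m conflict, so at least 2 registers are needed.
2 registers suffice: register 1 → {h, e, m}; register 2 → {i, b, d, c, a}. Every pair that conflicts lands in different registers.

2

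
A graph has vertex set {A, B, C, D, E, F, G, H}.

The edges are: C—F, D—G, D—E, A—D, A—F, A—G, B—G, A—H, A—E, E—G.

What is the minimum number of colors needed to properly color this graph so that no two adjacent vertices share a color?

A, D, E, G are pairwise adjacent (a clique of size 4), so at least 4 colors are needed.
A valid assignment using 4 colors: A=1, B=1, C=1, D=4, E=3, F=2, G=2, H=2. Every edge joins two different colors.

4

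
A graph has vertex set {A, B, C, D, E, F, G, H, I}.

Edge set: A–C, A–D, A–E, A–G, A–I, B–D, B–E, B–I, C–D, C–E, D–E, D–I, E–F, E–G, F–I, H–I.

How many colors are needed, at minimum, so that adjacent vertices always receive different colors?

A, C, D, E form a clique, so at least 4 colors are needed.
4 colors suffice: A=2, B=2, C=4, D=3, E=1, F=2, G=3, H=2, I=1. Each edge has distinct colors on its endpoints.

4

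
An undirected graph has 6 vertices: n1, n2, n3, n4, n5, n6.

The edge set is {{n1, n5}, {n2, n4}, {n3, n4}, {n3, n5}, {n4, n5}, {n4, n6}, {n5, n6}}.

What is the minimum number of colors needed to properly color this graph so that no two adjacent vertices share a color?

n4, n5, n6 are pairwise adjacent, so at least 3 colors are needed.
One proper 3-coloring: n1=2, n2=1, n3=3, n4=2, n5=1, n6=3. No two adjacent vertices share a color.

3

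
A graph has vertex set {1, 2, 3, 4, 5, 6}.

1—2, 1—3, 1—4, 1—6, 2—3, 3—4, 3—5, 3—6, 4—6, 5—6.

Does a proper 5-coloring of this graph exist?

The chromatic number is 4. 1, 3, 4, 6 are pairwise adjacent (a clique of size 4), so at least 4 colors are needed.
4 colors suffice: 1=green, 2=blue, 3=red, 4=yellow, 5=green, 6=blue.
Since 5 ≥ 4, a proper 5-coloring certainly exists.

Yes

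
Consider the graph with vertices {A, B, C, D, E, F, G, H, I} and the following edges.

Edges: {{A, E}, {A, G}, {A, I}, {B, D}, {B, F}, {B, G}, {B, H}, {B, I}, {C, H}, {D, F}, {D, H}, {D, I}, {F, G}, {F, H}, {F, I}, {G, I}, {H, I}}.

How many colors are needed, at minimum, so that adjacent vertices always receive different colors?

B, D, F, H, I form a clique, so at least 5 colors are needed.
5 colors suffice: color 1 → {C, E, I}; color 2 → {A, B}; color 3 → {F}; color 4 → {G, H}; color 5 → {D}. Every edge joins two different colors.

5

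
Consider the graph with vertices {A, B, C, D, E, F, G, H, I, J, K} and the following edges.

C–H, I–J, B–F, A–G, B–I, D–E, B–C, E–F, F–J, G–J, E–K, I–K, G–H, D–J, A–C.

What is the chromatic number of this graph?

The cycle K-I-B-F-E-K has odd length 5, so it cannot be 2-colored; at least 3 colors are needed.
3 colors suffice: color 1 → {C, E, J}; color 2 → {D, F, G, I}; color 3 → {A, B, H, K}. Every edge joins two different colors.

3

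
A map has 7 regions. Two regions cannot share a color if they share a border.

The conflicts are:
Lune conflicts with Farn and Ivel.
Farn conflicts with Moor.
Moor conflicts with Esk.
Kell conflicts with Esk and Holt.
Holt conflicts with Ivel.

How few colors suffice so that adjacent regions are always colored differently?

The cycle Kell-Holt-Ivel-Lune-Farn-Moor-Esk-Kell has odd length 7, so it cannot be 2-colored; at least 3 colors are needed.
3 colors suffice: color 1 → {Lune, Esk, Holt}; color 2 → {Moor, Kell, Ivel}; color 3 → {Farn}. No two conflicting regions share a color.

3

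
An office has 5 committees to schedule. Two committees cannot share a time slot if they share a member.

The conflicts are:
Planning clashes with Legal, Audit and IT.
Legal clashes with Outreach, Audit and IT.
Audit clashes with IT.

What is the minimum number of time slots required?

4

Planning, Legal, Audit, IT are mutually in conflict, so at least 4 time slots are needed.
Using 4 time slots: Planning=4, Legal=1, Outreach=2, Audit=2, IT=3. Each listed conflict is separated.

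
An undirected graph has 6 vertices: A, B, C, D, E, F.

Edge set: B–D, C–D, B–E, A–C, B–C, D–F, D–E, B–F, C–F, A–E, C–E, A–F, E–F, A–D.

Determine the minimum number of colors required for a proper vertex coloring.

5

B, C, D, E, F form a clique, so at least 5 colors are needed.
5 colors suffice: color red → {C}; color blue → {D}; color green → {E}; color yellow → {F}; color purple → {A, B}. Every edge joins two different colors.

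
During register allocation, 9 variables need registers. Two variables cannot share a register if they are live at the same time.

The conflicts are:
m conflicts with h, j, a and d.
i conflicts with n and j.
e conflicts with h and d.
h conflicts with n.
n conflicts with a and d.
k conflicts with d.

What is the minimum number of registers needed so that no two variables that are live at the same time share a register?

The cycle j-m-a-n-i-j has odd length 5, so it cannot be 2-colored; at least 3 registers are needed.
3 registers suffice: m=1, i=3, e=1, h=2, n=1, k=1, j=2, a=2, d=2. Each listed conflict is separated.

3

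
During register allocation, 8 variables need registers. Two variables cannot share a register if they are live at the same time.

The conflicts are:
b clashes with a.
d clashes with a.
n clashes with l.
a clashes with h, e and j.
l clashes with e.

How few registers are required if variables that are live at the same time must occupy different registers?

2

a and h conflict, so at least 2 registers are needed.
2 registers suffice: b=2, d=2, n=2, a=1, h=2, l=1, e=2, j=2. Each listed conflict is separated.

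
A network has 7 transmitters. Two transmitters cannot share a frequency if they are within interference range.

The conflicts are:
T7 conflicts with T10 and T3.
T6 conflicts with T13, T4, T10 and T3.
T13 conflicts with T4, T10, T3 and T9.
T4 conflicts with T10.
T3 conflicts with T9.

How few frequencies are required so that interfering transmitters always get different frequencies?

4

T6, T13, T4, T10 pairwise conflict, so at least 4 frequencies are needed.
Using 4 frequencies: T7=1, T6=3, T13=1, T4=4, T10=2, T3=2, T9=3. Every pair that conflicts lands in different frequencies.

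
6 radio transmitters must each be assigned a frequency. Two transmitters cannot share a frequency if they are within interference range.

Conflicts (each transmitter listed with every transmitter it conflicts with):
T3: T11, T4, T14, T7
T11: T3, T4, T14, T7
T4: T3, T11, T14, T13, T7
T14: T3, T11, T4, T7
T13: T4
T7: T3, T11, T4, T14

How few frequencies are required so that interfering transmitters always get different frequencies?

T3, T11, T4, T14, T7 all conflict with each other, so at least 5 frequencies are needed.
Using 5 frequencies: T3=2, T11=4, T4=1, T14=3, T13=2, T7=5. Each listed conflict is separated.

5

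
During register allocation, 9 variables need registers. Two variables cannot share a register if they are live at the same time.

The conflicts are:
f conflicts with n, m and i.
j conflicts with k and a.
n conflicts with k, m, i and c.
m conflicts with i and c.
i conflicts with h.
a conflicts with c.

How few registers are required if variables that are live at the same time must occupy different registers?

4

f, n, m, i all conflict with each other, so at least 4 registers are needed.
Using 4 registers: f=4, j=1, n=1, k=2, m=3, i=2, a=3, c=2, h=1. Every pair that conflicts lands in different registers.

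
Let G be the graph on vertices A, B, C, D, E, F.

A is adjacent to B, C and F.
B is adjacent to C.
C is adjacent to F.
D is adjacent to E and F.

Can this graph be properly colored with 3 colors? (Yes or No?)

The chromatic number is 3. A, C, F form a triangle, so at least 3 colors are needed.
One proper 3-coloring: A=1, B=2, C=3, D=1, E=2, F=2.
That is already a proper 3-coloring.

Yes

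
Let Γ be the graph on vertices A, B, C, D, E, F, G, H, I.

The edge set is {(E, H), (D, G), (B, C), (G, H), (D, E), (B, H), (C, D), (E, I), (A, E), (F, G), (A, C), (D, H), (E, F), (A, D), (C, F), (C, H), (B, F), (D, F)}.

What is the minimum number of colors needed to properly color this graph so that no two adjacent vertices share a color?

3

D, G, H are pairwise adjacent, so at least 3 colors are needed.
3 colors suffice: color 1 → {B, D, I}; color 2 → {A, F, H}; color 3 → {C, E, G}. No two adjacent vertices share a color.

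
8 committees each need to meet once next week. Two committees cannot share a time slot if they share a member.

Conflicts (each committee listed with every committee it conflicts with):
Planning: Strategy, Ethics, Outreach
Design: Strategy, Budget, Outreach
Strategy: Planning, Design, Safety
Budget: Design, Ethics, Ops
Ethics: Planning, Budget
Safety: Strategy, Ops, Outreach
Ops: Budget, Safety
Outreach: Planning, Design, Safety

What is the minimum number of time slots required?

The cycle Design-Strategy-Planning-Ethics-Budget-Design has odd length 5, so it cannot be 2-colored; at least 3 time slots are needed.
Using 3 time slots: Planning=1, Design=3, Strategy=2, Budget=1, Ethics=2, Safety=1, Ops=2, Outreach=2. Each listed conflict is separated.

3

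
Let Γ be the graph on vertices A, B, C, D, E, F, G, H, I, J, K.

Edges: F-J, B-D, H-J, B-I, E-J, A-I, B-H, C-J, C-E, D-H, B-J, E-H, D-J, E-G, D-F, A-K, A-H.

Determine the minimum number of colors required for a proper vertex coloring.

B, D, H, J are mutually adjacent (a clique of size 4), so at least 4 colors are needed.
One proper 4-coloring: A=1, B=4, C=2, D=3, E=3, F=2, G=1, H=2, I=2, J=1, K=2. Each edge has distinct colors on its endpoints.

4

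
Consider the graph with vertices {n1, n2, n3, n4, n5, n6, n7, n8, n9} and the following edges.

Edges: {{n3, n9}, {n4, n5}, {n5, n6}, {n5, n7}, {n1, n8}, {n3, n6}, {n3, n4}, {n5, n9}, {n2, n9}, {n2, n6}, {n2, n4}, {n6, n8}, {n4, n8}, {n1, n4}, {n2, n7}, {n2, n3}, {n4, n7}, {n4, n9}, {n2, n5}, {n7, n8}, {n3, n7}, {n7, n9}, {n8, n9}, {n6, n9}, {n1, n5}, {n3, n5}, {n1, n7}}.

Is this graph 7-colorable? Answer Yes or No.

The chromatic number is 6. n2, n3, n4, n5, n7, n9 are pairwise adjacent (a clique of size 6), so at least 6 colors are needed.
6 colors suffice: color 1 → {n5, n8}; color 2 → {n6, n7}; color 3 → {n1, n9}; color 4 → {n4}; color 5 → {n2}; color 6 → {n3}.
Since 7 ≥ 6, a proper 7-coloring certainly exists.

Yes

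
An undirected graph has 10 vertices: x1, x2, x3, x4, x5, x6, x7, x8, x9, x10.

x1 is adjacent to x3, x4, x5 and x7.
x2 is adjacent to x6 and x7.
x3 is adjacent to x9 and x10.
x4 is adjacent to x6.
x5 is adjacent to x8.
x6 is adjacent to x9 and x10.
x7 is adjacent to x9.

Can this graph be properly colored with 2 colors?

No

The cycle x6-x10-x3-x1-x4-x6 has odd length 5, so it cannot be 2-colored; at least 3 colors are needed.
So 2 colors are not enough.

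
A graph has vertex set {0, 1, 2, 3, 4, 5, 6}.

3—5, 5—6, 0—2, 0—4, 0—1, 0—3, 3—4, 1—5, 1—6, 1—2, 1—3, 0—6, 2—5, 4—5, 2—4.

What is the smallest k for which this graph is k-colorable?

1, 3, 5 are pairwise adjacent, so at least 3 colors are needed.
3 colors suffice: color a → {1, 4}; color b → {0, 5}; color c → {2, 3, 6}. Each edge has distinct colors on its endpoints.

3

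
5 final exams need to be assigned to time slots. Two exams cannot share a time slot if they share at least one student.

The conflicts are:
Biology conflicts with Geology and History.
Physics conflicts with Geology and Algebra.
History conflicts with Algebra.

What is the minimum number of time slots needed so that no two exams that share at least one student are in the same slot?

3

The cycle History-Algebra-Physics-Geology-Biology-History has odd length 5, so it cannot be 2-colored; at least 3 time slots are needed.
Using 3 time slots: Biology=1, Physics=1, Geology=2, History=3, Algebra=2. Every pair that conflicts lands in different time slots.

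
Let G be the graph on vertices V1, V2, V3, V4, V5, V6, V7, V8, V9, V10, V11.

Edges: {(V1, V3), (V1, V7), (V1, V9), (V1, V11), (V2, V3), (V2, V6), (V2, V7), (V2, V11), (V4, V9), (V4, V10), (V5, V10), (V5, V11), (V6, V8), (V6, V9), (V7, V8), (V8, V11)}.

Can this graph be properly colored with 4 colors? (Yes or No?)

Yes

The chromatic number is 3. The cycle V2-V6-V9-V1-V7-V2 has odd length 5, so it cannot be 2-colored; at least 3 colors are needed.
3 colors suffice: color R → {V3, V4, V6, V7, V11}; color B → {V1, V2, V5, V8}; color G → {V9, V10}.
Since 4 ≥ 3, a proper 4-coloring certainly exists.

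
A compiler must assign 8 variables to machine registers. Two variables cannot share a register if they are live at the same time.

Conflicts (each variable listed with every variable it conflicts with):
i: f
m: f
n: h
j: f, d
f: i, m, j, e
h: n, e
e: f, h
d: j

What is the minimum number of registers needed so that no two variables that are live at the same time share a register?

2

h and e conflict, so at least 2 registers are needed.
2 registers suffice: i=2, m=2, n=2, j=2, f=1, h=1, e=2, d=1. Each listed conflict is separated.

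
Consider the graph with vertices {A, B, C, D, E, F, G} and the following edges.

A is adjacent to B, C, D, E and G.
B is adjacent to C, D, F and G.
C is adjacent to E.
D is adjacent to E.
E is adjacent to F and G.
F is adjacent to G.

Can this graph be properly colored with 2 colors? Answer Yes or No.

No

A, E, G are pairwise adjacent, so at least 3 colors are needed.
So 2 colors are not enough.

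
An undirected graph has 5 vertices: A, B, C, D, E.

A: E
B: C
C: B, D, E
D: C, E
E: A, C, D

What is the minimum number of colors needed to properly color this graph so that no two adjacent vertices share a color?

C, D, E form a triangle, so at least 3 colors are needed.
3 colors suffice: color red → {A, C}; color blue → {B, E}; color green → {D}. No two adjacent vertices share a color.

3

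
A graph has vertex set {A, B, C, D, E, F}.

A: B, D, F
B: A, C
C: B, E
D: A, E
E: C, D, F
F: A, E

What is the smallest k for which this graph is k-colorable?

The cycle D-A-B-C-E-D has odd length 5, so it cannot be 2-colored; at least 3 colors are needed.
One proper 3-coloring: A=red, B=blue, C=green, D=blue, E=red, F=blue. No two adjacent vertices share a color.

3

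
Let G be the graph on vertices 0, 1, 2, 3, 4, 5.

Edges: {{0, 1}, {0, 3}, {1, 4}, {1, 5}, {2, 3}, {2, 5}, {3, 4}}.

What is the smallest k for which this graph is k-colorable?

3

The cycle 4-3-2-5-1-4 has odd length 5, so it cannot be 2-colored; at least 3 colors are needed.
3 colors suffice: color a → {1, 3}; color b → {0, 2, 4}; color c → {5}. Every edge joins two different colors.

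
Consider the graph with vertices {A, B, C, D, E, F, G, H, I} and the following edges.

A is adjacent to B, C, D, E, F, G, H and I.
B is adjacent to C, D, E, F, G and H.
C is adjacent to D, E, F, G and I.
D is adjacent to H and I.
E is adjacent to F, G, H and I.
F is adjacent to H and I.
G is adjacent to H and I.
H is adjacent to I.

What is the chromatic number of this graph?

A, B, E, F, H are mutually adjacent (a clique of size 5), so at least 5 colors are needed.
A valid assignment using 5 colors: A=1, B=2, C=3, D=4, E=4, F=5, G=5, H=3, I=2. Each edge has distinct colors on its endpoints.

5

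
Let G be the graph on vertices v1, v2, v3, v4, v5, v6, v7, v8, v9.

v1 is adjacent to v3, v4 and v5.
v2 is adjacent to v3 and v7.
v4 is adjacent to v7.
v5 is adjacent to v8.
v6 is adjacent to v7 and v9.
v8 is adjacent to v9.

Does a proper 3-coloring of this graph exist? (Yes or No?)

The chromatic number is 3. The cycle v2-v7-v4-v1-v3-v2 has odd length 5, so it cannot be 2-colored; at least 3 colors are needed.
3 colors suffice: color 1 → {v1, v7, v8}; color 2 → {v3, v4, v5, v6}; color 3 → {v2, v9}.
That is already a proper 3-coloring.

Yes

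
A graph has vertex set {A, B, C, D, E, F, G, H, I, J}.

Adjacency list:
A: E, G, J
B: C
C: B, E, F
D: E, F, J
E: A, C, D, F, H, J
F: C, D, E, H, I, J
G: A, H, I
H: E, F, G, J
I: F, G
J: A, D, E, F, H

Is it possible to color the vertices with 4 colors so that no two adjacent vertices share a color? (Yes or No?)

The chromatic number is 4. D, E, F, J form a clique, so at least 4 colors are needed.
4 colors suffice: color 1 → {B, E, G}; color 2 → {A, F}; color 3 → {C, I, J}; color 4 → {D, H}.
That is already a proper 4-coloring.

Yes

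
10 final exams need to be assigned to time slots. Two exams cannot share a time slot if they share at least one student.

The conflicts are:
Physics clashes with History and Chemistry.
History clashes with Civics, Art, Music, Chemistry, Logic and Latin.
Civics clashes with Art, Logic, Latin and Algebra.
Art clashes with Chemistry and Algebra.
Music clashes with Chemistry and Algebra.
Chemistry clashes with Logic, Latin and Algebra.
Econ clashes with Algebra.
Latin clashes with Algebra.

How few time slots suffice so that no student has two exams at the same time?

3

History, Chemistry, Logic all conflict with each other, so at least 3 time slots are needed.
Using 3 time slots: Physics=3, History=1, Civics=2, Art=3, Music=3, Chemistry=2, Logic=3, Econ=2, Latin=3, Algebra=1. Each listed conflict is separated.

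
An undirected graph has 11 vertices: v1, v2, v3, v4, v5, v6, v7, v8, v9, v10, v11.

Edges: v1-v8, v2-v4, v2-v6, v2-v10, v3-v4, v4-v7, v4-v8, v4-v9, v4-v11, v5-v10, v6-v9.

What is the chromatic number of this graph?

v2 and v10 are adjacent, so at least 2 colors are needed.
One proper 2-coloring: v1=1, v2=2, v3=2, v4=1, v5=2, v6=1, v7=2, v8=2, v9=2, v10=1, v11=2. No two adjacent vertices share a color.

2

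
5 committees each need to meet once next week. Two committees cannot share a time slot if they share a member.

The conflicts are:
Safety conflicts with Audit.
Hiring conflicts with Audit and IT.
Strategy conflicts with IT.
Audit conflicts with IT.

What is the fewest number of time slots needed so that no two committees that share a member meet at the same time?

3

Hiring, Audit, IT pairwise conflict, so at least 3 time slots are needed.
3 time slots suffice: time slot 1 → {Strategy, Audit}; time slot 2 → {Safety, IT}; time slot 3 → {Hiring}. Every pair that conflicts lands in different time slots.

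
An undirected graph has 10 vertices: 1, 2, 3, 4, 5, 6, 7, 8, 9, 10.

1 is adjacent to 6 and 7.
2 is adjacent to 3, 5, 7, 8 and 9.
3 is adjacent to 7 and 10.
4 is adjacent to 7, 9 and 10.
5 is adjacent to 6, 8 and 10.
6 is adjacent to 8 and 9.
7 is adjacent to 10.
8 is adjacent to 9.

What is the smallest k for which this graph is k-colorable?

6, 8, 9 are mutually adjacent, so at least 3 colors are needed.
3 colors suffice: color red → {5, 7, 9}; color blue → {2, 6, 10}; color green → {1, 3, 4, 8}. No two adjacent vertices share a color.

3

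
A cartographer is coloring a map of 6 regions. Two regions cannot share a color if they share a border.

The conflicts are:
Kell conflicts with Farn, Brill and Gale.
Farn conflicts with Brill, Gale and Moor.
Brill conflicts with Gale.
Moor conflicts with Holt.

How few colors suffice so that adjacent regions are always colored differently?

Kell, Farn, Brill, Gale pairwise conflict, so at least 4 colors are needed.
4 colors suffice: color 1 → {Farn, Holt}; color 2 → {Brill, Moor}; color 3 → {Kell}; color 4 → {Gale}. Each listed conflict is separated.

4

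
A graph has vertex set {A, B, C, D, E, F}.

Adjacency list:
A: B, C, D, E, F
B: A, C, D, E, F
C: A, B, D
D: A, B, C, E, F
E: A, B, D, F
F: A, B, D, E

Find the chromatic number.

A, B, D, E, F are pairwise adjacent (a clique of size 5), so at least 5 colors are needed.
A valid assignment using 5 colors: A=green, B=red, C=yellow, D=blue, E=purple, F=yellow. No two adjacent vertices share a color.

5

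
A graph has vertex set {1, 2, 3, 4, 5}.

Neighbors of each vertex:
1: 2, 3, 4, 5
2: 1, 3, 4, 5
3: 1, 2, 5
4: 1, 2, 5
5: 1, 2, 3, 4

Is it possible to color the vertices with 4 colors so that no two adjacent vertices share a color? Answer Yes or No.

Yes

The chromatic number is 4. 1, 2, 4, 5 are mutually adjacent (a clique of size 4), so at least 4 colors are needed.
4 colors suffice: color red → {2}; color blue → {1}; color green → {5}; color yellow → {3, 4}.
That is already a proper 4-coloring.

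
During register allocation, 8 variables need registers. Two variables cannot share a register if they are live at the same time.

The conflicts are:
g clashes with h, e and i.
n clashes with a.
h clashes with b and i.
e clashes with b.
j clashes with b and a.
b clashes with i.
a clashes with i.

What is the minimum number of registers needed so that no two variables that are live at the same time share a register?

h, b, i are mutually in conflict, so at least 3 registers are needed.
Using 3 registers: g=2, n=1, h=3, e=1, j=1, b=2, a=2, i=1. No two conflicting variables share a register.

3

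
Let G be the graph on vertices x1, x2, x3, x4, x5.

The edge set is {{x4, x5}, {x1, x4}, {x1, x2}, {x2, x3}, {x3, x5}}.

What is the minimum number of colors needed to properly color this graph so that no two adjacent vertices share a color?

The cycle x2-x3-x5-x4-x1-x2 has odd length 5, so it cannot be 2-colored; at least 3 colors are needed.
One proper 3-coloring: x1=2, x2=1, x3=2, x4=3, x5=1. Every edge joins two different colors.

3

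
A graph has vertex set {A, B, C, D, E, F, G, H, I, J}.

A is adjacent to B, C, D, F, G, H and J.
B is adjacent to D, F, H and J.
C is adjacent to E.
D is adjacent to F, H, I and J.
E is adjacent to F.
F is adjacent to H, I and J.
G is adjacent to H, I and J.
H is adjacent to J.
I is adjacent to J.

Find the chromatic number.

A, B, D, F, H, J are mutually adjacent (a clique of size 6), so at least 6 colors are needed.
A valid assignment using 6 colors: A=2, B=6, C=3, D=4, E=1, F=3, G=3, H=5, I=2, J=1. Each edge has distinct colors on its endpoints.

6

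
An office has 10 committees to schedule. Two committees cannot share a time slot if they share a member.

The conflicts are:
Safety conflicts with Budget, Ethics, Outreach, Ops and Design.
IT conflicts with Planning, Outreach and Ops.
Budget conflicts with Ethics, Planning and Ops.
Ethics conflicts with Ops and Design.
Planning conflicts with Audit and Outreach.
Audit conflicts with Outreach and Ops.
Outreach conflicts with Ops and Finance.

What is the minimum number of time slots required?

4

Safety, Budget, Ethics, Ops are mutually in conflict, so at least 4 time slots are needed.
Using 4 time slots: Safety=3, IT=3, Budget=4, Ethics=1, Planning=2, Audit=3, Outreach=1, Ops=2, Finance=2, Design=2. Each listed conflict is separated.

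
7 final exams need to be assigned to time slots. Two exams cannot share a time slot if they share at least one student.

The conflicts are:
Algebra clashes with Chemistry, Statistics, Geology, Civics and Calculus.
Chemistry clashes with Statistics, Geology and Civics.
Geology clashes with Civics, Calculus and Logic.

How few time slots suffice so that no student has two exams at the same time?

4

Algebra, Chemistry, Geology, Civics are mutually in conflict, so at least 4 time slots are needed.
4 time slots suffice: time slot 1 → {Statistics, Geology}; time slot 2 → {Algebra, Logic}; time slot 3 → {Chemistry, Calculus}; time slot 4 → {Civics}. Each listed conflict is separated.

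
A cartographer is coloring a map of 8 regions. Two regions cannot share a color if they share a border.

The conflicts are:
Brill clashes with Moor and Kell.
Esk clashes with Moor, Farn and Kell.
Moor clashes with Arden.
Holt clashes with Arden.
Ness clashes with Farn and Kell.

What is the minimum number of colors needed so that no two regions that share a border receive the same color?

Holt and Arden conflict, so at least 2 colors are needed.
2 colors suffice: color 1 → {Moor, Holt, Farn, Kell}; color 2 → {Brill, Esk, Ness, Arden}. Each listed conflict is separated.

2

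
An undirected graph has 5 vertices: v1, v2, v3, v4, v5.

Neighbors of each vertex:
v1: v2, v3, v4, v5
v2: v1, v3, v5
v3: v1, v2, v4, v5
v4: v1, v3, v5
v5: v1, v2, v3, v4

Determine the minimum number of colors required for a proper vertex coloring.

v1, v2, v3, v5 form a clique, so at least 4 colors are needed.
4 colors suffice: v1=2, v2=4, v3=3, v4=4, v5=1. Each edge has distinct colors on its endpoints.

4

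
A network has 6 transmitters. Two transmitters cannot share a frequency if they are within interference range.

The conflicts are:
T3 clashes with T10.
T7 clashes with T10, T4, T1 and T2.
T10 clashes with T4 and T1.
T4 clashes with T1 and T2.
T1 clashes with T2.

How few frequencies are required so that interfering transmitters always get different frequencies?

4

T7, T10, T4, T1 pairwise conflict, so at least 4 frequencies are needed.
4 frequencies suffice: frequency 1 → {T3, T7}; frequency 2 → {T4}; frequency 3 → {T10, T2}; frequency 4 → {T1}. Every pair that conflicts lands in different frequencies.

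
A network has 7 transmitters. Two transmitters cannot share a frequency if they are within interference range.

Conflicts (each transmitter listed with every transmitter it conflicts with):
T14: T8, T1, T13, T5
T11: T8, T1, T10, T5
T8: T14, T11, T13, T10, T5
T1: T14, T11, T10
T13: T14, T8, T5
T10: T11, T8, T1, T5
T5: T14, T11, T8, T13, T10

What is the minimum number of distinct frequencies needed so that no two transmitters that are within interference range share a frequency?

4

T11, T8, T10, T5 pairwise conflict, so at least 4 frequencies are needed.
4 frequencies suffice: frequency 1 → {T1, T5}; frequency 2 → {T8}; frequency 3 → {T14, T11}; frequency 4 → {T13, T10}. Each listed conflict is separated.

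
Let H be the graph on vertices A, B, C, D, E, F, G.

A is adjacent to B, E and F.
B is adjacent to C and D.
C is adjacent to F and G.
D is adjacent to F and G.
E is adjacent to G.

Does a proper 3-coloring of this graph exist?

The chromatic number is 3. The cycle G-C-B-A-E-G has odd length 5, so it cannot be 2-colored; at least 3 colors are needed.
3 colors suffice: color 1 → {B, F, G}; color 2 → {A, C, D}; color 3 → {E}.
That is already a proper 3-coloring.

Yes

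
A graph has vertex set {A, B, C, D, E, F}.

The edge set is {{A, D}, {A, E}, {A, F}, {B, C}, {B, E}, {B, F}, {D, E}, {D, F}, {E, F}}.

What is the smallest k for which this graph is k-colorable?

A, D, E, F form a clique, so at least 4 colors are needed.
4 colors suffice: color 1 → {C, F}; color 2 → {E}; color 3 → {A, B}; color 4 → {D}. No two adjacent vertices share a color.

4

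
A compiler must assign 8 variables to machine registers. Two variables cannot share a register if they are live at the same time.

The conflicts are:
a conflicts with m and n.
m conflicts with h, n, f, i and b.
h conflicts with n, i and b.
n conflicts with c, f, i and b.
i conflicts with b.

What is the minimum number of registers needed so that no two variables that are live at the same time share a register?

5

m, h, n, i, b pairwise conflict, so at least 5 registers are needed.
Using 5 registers: a=3, m=2, h=3, n=1, c=2, f=3, i=5, b=4. No two conflicting variables share a register.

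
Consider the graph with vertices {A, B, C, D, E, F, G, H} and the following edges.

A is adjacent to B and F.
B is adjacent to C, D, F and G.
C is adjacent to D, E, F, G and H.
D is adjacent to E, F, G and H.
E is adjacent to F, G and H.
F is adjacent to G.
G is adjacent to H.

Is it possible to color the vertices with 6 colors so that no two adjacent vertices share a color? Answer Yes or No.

The chromatic number is 5. C, D, E, G, H are mutually adjacent (a clique of size 5), so at least 5 colors are needed.
5 colors suffice: A=1, B=5, C=3, D=1, E=5, F=2, G=4, H=2.
Since 6 ≥ 5, a proper 6-coloring certainly exists.

Yes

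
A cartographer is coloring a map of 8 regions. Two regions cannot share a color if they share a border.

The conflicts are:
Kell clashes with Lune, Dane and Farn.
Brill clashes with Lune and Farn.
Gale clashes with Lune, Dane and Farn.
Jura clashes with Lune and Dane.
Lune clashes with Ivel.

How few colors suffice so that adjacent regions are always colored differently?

Gale and Lune conflict, so at least 2 colors are needed.
2 colors suffice: Kell=2, Brill=2, Gale=2, Jura=2, Lune=1, Dane=1, Ivel=2, Farn=1. Each listed conflict is separated.

2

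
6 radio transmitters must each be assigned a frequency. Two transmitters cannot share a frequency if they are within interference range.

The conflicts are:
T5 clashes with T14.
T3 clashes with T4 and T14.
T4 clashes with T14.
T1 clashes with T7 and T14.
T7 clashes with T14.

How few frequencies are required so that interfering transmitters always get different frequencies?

T1, T7, T14 are mutually in conflict, so at least 3 frequencies are needed.
3 frequencies suffice: frequency 1 → {T14}; frequency 2 → {T5, T4, T7}; frequency 3 → {T3, T1}. Every pair that conflicts lands in different frequencies.

3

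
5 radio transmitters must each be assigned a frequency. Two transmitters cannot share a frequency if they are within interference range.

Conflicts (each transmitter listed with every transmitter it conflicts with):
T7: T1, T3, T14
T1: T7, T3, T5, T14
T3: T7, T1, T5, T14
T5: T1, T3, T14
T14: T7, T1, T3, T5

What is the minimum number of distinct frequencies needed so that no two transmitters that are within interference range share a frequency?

T1, T3, T5, T14 are mutually in conflict, so at least 4 frequencies are needed.
A valid assignment using 4 frequencies: T7=4, T1=2, T3=3, T5=4, T14=1. Every pair that conflicts lands in different frequencies.

4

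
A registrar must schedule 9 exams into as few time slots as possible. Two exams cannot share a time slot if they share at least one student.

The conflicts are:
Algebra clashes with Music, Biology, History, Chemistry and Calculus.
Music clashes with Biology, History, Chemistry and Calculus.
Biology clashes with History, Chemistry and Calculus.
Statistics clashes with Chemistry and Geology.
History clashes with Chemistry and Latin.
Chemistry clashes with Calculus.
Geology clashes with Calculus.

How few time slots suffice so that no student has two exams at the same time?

5

Algebra, Music, Biology, History, Chemistry all conflict with each other, so at least 5 time slots are needed.
Using 5 time slots: Algebra=5, Music=2, Biology=3, Statistics=2, History=4, Chemistry=1, Latin=1, Geology=1, Calculus=4. Every pair that conflicts lands in different time slots.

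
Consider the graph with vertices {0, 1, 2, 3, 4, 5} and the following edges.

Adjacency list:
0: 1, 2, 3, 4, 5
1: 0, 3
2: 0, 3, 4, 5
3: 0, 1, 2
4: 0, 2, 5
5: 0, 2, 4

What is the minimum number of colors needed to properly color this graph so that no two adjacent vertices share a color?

0, 2, 4, 5 form a clique, so at least 4 colors are needed.
4 colors suffice: color red → {0}; color blue → {1, 2}; color green → {3, 4}; color yellow → {5}. Each edge has distinct colors on its endpoints.

4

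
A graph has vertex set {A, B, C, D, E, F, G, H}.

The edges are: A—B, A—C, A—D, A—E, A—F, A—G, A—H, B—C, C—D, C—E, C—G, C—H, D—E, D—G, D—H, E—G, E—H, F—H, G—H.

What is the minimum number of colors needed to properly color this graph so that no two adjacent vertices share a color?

6

A, C, D, E, G, H are mutually adjacent (a clique of size 6), so at least 6 colors are needed.
6 colors suffice: color 1 → {A}; color 2 → {B, H}; color 3 → {C, F}; color 4 → {D}; color 5 → {E}; color 6 → {G}. No two adjacent vertices share a color.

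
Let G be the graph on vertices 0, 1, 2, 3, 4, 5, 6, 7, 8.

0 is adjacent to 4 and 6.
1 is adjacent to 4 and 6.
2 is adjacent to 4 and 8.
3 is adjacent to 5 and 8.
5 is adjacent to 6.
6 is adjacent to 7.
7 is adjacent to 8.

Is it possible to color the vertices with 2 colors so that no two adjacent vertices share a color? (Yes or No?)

No

The cycle 3-5-6-7-8-3 has odd length 5, so it cannot be 2-colored; at least 3 colors are needed.
So 2 colors are not enough.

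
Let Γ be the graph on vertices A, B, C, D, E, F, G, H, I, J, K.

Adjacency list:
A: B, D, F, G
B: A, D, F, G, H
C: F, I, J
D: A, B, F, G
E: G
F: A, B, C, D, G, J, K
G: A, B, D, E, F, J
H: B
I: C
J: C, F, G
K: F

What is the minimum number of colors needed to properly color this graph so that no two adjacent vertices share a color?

A, B, D, F, G are mutually adjacent (a clique of size 5), so at least 5 colors are needed.
One proper 5-coloring: A=4, B=3, C=2, D=5, E=1, F=1, G=2, H=1, I=1, J=3, K=2. Every edge joins two different colors.

5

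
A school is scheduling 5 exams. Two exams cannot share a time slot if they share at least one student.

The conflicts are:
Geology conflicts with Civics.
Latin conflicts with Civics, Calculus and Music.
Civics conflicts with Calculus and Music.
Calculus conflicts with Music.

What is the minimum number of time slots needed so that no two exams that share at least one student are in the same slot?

Latin, Civics, Calculus, Music pairwise conflict, so at least 4 time slots are needed.
4 time slots suffice: time slot 1 → {Civics}; time slot 2 → {Geology, Latin}; time slot 3 → {Calculus}; time slot 4 → {Music}. No two conflicting exams share a time slot.

4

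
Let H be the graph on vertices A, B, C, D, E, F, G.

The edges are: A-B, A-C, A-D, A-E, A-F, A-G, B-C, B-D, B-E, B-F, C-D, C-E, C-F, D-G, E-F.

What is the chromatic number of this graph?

5

A, B, C, E, F are pairwise adjacent (a clique of size 5), so at least 5 colors are needed.
A valid assignment using 5 colors: A=1, B=3, C=2, D=4, E=5, F=4, G=2. No two adjacent vertices share a color.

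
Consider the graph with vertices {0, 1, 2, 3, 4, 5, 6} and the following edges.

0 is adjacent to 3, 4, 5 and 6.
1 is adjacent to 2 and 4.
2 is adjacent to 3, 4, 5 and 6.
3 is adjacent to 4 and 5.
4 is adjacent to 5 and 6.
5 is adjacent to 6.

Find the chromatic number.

0, 3, 4, 5 are mutually adjacent (a clique of size 4), so at least 4 colors are needed.
4 colors suffice: color a → {4}; color b → {1, 5}; color c → {0, 2}; color d → {3, 6}. Each edge has distinct colors on its endpoints.

4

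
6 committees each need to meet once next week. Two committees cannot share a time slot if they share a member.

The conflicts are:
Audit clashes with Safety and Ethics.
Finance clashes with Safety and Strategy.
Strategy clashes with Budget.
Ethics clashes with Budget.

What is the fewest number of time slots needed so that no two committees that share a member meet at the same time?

Strategy and Budget conflict, so at least 2 time slots are needed.
Using 2 time slots: Audit=1, Finance=1, Safety=2, Strategy=2, Ethics=2, Budget=1. Each listed conflict is separated.

2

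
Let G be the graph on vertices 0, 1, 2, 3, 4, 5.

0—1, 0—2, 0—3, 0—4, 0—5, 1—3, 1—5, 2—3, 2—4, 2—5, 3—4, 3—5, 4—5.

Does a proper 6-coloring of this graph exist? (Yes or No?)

Yes

The chromatic number is 5. 0, 2, 3, 4, 5 are mutually adjacent (a clique of size 5), so at least 5 colors are needed.
5 colors suffice: 0=blue, 1=yellow, 2=yellow, 3=green, 4=purple, 5=red.
Since 6 ≥ 5, a proper 6-coloring certainly exists.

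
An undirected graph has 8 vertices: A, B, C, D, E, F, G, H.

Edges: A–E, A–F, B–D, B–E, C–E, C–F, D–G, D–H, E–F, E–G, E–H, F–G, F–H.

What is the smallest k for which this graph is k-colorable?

3

E, F, G are pairwise adjacent, so at least 3 colors are needed.
A valid assignment using 3 colors: A=3, B=2, C=3, D=1, E=1, F=2, G=3, H=3. No two adjacent vertices share a color.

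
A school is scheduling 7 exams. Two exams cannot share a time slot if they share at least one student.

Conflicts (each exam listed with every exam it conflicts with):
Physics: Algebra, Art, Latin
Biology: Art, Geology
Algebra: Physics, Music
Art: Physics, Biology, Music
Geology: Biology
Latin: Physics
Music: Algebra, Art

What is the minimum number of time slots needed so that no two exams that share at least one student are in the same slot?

Physics and Latin conflict, so at least 2 time slots are needed.
2 time slots suffice: Physics=1, Biology=1, Algebra=2, Art=2, Geology=2, Latin=2, Music=1. Each listed conflict is separated.

2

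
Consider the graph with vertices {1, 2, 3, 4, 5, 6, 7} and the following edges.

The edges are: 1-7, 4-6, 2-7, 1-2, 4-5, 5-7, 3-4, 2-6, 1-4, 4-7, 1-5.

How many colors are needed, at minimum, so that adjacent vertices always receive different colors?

1, 4, 5, 7 are mutually adjacent (a clique of size 4), so at least 4 colors are needed.
4 colors suffice: color a → {2, 4}; color b → {1, 3, 6}; color c → {7}; color d → {5}. Each edge has distinct colors on its endpoints.

4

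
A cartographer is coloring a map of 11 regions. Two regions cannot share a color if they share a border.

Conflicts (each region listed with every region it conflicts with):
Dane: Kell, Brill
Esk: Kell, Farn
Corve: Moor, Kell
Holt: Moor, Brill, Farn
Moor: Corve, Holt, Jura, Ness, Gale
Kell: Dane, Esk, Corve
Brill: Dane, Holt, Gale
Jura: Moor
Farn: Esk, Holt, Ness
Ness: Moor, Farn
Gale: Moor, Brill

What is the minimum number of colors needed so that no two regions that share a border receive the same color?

2

Corve and Kell conflict, so at least 2 colors are needed.
One proper 2-coloring: Dane=2, Esk=2, Corve=2, Holt=2, Moor=1, Kell=1, Brill=1, Jura=2, Farn=1, Ness=2, Gale=2. Each listed conflict is separated.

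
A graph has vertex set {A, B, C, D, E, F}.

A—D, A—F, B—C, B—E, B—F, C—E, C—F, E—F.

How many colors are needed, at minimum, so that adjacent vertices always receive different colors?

4

B, C, E, F form a clique, so at least 4 colors are needed.
4 colors suffice: color red → {D, F}; color blue → {A, C}; color green → {B}; color yellow → {E}. Every edge joins two different colors.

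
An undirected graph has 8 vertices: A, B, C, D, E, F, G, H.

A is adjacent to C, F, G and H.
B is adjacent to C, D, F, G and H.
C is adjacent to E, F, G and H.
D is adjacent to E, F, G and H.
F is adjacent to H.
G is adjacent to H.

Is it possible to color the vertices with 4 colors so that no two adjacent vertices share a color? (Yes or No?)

The chromatic number is 4. B, C, F, H form a clique, so at least 4 colors are needed.
4 colors suffice: A=3, B=3, C=1, D=1, E=2, F=4, G=4, H=2.
That is already a proper 4-coloring.

Yes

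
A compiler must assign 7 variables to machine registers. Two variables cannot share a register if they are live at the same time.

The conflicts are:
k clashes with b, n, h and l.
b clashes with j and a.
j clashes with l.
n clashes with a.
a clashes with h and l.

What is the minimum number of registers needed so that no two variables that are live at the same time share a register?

j and l conflict, so at least 2 registers are needed.
2 registers suffice: register 1 → {k, j, a}; register 2 → {b, n, h, l}. Each listed conflict is separated.

2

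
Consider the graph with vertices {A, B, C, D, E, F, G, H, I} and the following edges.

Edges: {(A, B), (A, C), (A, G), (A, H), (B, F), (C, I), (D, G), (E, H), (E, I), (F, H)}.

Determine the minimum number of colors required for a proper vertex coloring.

3

The cycle E-H-A-C-I-E has odd length 5, so it cannot be 2-colored; at least 3 colors are needed.
3 colors suffice: color red → {A, D, E, F}; color blue → {B, C, G, H}; color green → {I}. Every edge joins two different colors.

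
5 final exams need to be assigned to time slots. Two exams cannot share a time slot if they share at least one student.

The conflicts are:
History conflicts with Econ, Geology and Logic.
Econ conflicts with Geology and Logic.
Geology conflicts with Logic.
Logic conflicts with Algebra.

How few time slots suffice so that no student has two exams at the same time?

History, Econ, Geology, Logic are mutually in conflict, so at least 4 time slots are needed.
4 time slots suffice: time slot 1 → {Logic}; time slot 2 → {Econ, Algebra}; time slot 3 → {Geology}; time slot 4 → {History}. No two conflicting exams share a time slot.

4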